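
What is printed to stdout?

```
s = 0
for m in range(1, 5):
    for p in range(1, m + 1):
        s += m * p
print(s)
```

m=1,p=1: s = 0+1 = 1
m=2,p=1: s = 1+2 = 3
m=2,p=2: s = 3+4 = 7
m=3,p=1: s = 7+3 = 10
m=3,p=2: s = 10+6 = 16
m=3,p=3: s = 16+9 = 25
m=4,p=1: s = 25+4 = 29
m=4,p=2: s = 29+8 = 37
m=4,p=3: s = 37+12 = 49
m=4,p=4: s = 49+16 = 65

65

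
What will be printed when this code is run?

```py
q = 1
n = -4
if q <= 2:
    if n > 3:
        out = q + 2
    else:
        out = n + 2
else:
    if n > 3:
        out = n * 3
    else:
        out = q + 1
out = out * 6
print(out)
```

q=1, n=-4
q <= 2 is True; n > 3 is False
→ out = n + 2 = -2
out = (-2)*6 = -12

-12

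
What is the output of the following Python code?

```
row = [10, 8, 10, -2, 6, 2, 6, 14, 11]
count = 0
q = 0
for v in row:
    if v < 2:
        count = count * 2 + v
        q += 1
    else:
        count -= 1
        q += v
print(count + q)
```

55

v=10: not <2, count = 0-1 = -1; q=10
v=8: not <2, count = (-1)-1 = -2; q=18
v=10: not <2, count = (-2)-1 = -3; q=28
v=-2: <2, count = (-3)*2+(-2) = -8; q=29
v=6: not <2, count = (-8)-1 = -9; q=35
v=2: not <2, count = (-9)-1 = -10; q=37
v=6: not <2, count = (-10)-1 = -11; q=43
v=14: not <2, count = (-11)-1 = -12; q=57
v=11: not <2, count = (-12)-1 = -13; q=68
count+q = (-13)+68 = 55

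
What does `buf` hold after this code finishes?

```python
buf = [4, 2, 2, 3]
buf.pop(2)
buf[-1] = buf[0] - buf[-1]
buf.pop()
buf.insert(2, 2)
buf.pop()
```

[4, 2]

pop(2) removes 2 → [4, 2, 3]
buf[-1] = buf[0]-buf[-1] = 4-3 = 1 → [4, 2, 1]
pop() removes 1 → [4, 2]
insert 2 at 2 → [4, 2, 2]
pop() removes 2 → [4, 2]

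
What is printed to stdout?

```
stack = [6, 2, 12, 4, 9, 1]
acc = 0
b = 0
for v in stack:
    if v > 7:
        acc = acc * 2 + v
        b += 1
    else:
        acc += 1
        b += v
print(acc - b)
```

v=6: not >7, acc = 0+1 = 1; b=6
v=2: not >7, acc = 1+1 = 2; b=8
v=12: >7, acc = 2*2+12 = 16; b=9
v=4: not >7, acc = 16+1 = 17; b=13
v=9: >7, acc = 17*2+9 = 43; b=14
v=1: not >7, acc = 43+1 = 44; b=15
acc-b = 44-15 = 29

29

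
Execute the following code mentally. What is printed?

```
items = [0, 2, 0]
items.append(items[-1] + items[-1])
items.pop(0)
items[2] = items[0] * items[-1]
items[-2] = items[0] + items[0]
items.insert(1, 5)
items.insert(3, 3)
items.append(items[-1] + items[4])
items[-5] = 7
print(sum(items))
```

16

append items[-1]+items[-1] = 0+0 = 0 → [0, 2, 0, 0]
pop(0) removes 0 → [2, 0, 0]
items[2] = items[0]*items[-1] = 2*0 = 0 → [2, 0, 0]
items[-2] = items[0]+items[0] = 2+2 = 4 → [2, 4, 0]
insert 5 at 1 → [2, 5, 4, 0]
insert 3 at 3 → [2, 5, 4, 3, 0]
append items[-1]+items[4] = 0+0 = 0 → [2, 5, 4, 3, 0, 0]
items[-5] = 7 → [2, 7, 4, 3, 0, 0]
sum = 16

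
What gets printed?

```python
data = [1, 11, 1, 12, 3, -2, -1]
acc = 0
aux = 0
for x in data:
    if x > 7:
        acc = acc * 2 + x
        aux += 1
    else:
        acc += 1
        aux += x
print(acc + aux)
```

47

x=1: not >7, acc = 0+1 = 1; aux=1
x=11: >7, acc = 1*2+11 = 13; aux=2
x=1: not >7, acc = 13+1 = 14; aux=3
x=12: >7, acc = 14*2+12 = 40; aux=4
x=3: not >7, acc = 40+1 = 41; aux=7
x=-2: not >7, acc = 41+1 = 42; aux=5
x=-1: not >7, acc = 42+1 = 43; aux=4
acc+aux = 43+4 = 47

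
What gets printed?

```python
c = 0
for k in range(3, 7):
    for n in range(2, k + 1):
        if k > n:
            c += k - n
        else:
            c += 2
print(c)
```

28

k=3,n=2: 3>2, c = 0+1 = 1
k=3,n=3: not 3>3, c = 1+2 = 3
k=4,n=2: 4>2, c = 3+2 = 5
k=4,n=3: 4>3, c = 5+1 = 6
k=4,n=4: not 4>4, c = 6+2 = 8
k=5,n=2: 5>2, c = 8+3 = 11
k=5,n=3: 5>3, c = 11+2 = 13
k=5,n=4: 5>4, c = 13+1 = 14
k=5,n=5: not 5>5, c = 14+2 = 16
k=6,n=2: 6>2, c = 16+4 = 20
k=6,n=3: 6>3, c = 20+3 = 23
k=6,n=4: 6>4, c = 23+2 = 25
k=6,n=5: 6>5, c = 25+1 = 26
k=6,n=6: not 6>6, c = 26+2 = 28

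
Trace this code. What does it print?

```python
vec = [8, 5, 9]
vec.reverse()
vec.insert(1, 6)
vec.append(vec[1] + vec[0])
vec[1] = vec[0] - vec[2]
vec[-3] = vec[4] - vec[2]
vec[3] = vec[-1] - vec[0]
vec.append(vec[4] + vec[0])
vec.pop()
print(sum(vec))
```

reverse → [9, 5, 8]
insert 6 at 1 → [9, 6, 5, 8]
append vec[1]+vec[0] = 6+9 = 15 → [9, 6, 5, 8, 15]
vec[1] = vec[0]-vec[2] = 9-5 = 4 → [9, 4, 5, 8, 15]
vec[-3] = vec[4]-vec[2] = 15-5 = 10 → [9, 4, 10, 8, 15]
vec[3] = vec[-1]-vec[0] = 15-9 = 6 → [9, 4, 10, 6, 15]
append vec[4]+vec[0] = 15+9 = 24 → [9, 4, 10, 6, 15, 24]
pop() removes 24 → [9, 4, 10, 6, 15]
sum = 44

44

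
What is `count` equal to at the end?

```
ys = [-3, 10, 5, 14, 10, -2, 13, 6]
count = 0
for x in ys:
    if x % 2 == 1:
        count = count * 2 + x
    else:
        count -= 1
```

x=-3: odd, count = 0*2+(-3) = -3
x=10: not odd, count = (-3)-1 = -4
x=5: odd, count = (-4)*2+5 = -3
x=14: not odd, count = (-3)-1 = -4
x=10: not odd, count = (-4)-1 = -5
x=-2: not odd, count = (-5)-1 = -6
x=13: odd, count = (-6)*2+13 = 1
x=6: not odd, count = 1-1 = 0

0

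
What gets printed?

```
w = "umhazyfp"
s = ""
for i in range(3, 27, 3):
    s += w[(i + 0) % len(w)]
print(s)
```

i=3: add w[3]='a' → 'a'
i=6: add w[6]='f' → 'af'
i=9: add w[1]='m' → 'afm'
i=12: add w[4]='z' → 'afmz'
i=15: add w[7]='p' → 'afmzp'
i=18: add w[2]='h' → 'afmzph'
i=21: add w[5]='y' → 'afmzphy'
i=24: add w[0]='u' → 'afmzphyu'

afmzphyu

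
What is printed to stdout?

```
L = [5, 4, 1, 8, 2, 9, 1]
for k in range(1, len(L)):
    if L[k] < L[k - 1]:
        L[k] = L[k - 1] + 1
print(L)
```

[5, 6, 7, 8, 9, 9, 10]

k=1: 4<5, L[1] = 5+1 = 6 → [5, 6, 1, 8, 2, 9, 1]
k=2: 1<6, L[2] = 6+1 = 7 → [5, 6, 7, 8, 2, 9, 1]
k=3: 8>=7, unchanged → [5, 6, 7, 8, 2, 9, 1]
k=4: 2<8, L[4] = 8+1 = 9 → [5, 6, 7, 8, 9, 9, 1]
k=5: 9>=9, unchanged → [5, 6, 7, 8, 9, 9, 1]
k=6: 1<9, L[6] = 9+1 = 10 → [5, 6, 7, 8, 9, 9, 10]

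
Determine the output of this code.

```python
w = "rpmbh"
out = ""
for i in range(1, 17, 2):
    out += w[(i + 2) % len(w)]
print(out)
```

i=1: add w[3]='b' → 'b'
i=3: add w[0]='r' → 'br'
i=5: add w[2]='m' → 'brm'
i=7: add w[4]='h' → 'brmh'
i=9: add w[1]='p' → 'brmhp'
i=11: add w[3]='b' → 'brmhpb'
i=13: add w[0]='r' → 'brmhpbr'
i=15: add w[2]='m' → 'brmhpbrm'

brmhpbrm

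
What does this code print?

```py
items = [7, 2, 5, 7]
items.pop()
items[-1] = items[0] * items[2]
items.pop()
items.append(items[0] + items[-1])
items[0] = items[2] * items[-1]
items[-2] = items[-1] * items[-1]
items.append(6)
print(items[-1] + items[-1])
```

pop() removes 7 → [7, 2, 5]
items[-1] = items[0]*items[2] = 7*5 = 35 → [7, 2, 35]
pop() removes 35 → [7, 2]
append items[0]+items[-1] = 7+2 = 9 → [7, 2, 9]
items[0] = items[2]*items[-1] = 9*9 = 81 → [81, 2, 9]
items[-2] = items[-1]*items[-1] = 9*9 = 81 → [81, 81, 9]
append 6 → [81, 81, 9, 6]
items[-1]+items[-1] = 6+6 = 12

12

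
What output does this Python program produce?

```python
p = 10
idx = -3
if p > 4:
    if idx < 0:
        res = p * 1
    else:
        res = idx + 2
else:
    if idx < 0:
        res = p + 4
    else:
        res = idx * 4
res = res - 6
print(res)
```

p=10, idx=-3
p > 4 is True; idx < 0 is True
→ res = p * 1 = 10
res = 10-6 = 4

4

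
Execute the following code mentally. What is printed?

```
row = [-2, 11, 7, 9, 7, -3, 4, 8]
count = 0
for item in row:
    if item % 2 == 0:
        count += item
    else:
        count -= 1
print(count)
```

item=-2: even, count = 0+(-2) = -2
item=11: not even, count = (-2)-1 = -3
item=7: not even, count = (-3)-1 = -4
item=9: not even, count = (-4)-1 = -5
item=7: not even, count = (-5)-1 = -6
item=-3: not even, count = (-6)-1 = -7
item=4: even, count = (-7)+4 = -3
item=8: even, count = (-3)+8 = 5

5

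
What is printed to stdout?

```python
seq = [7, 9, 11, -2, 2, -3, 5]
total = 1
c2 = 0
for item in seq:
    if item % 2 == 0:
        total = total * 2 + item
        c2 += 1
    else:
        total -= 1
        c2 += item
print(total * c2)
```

item=7: not even, total = 1-1 = 0; c2=7
item=9: not even, total = 0-1 = -1; c2=16
item=11: not even, total = (-1)-1 = -2; c2=27
item=-2: even, total = (-2)*2+(-2) = -6; c2=28
item=2: even, total = (-6)*2+2 = -10; c2=29
item=-3: not even, total = (-10)-1 = -11; c2=26
item=5: not even, total = (-11)-1 = -12; c2=31
total*c2 = (-12)*31 = -372

-372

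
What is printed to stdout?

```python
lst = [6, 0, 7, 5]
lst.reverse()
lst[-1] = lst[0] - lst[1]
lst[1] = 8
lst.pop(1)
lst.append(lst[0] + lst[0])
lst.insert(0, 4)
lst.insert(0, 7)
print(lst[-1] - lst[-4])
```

reverse → [5, 7, 0, 6]
lst[-1] = lst[0]-lst[1] = 5-7 = -2 → [5, 7, 0, -2]
lst[1] = 8 → [5, 8, 0, -2]
pop(1) removes 8 → [5, 0, -2]
append lst[0]+lst[0] = 5+5 = 10 → [5, 0, -2, 10]
insert 4 at 0 → [4, 5, 0, -2, 10]
insert 7 at 0 → [7, 4, 5, 0, -2, 10]
lst[-1]-lst[-4] = 10-5 = 5

5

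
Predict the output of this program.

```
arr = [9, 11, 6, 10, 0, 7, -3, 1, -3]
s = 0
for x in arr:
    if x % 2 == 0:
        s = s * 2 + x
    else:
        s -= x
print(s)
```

-118

x=9: not even, s = 0-9 = -9
x=11: not even, s = (-9)-11 = -20
x=6: even, s = (-20)*2+6 = -34
x=10: even, s = (-34)*2+10 = -58
x=0: even, s = (-58)*2+0 = -116
x=7: not even, s = (-116)-7 = -123
x=-3: not even, s = (-123)-(-3) = -120
x=1: not even, s = (-120)-1 = -121
x=-3: not even, s = (-121)-(-3) = -118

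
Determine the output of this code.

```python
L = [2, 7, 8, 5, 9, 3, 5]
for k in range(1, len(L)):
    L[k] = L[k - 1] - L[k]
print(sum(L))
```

k=1: L[1] = 2-7 = -5 → [2, -5, 8, 5, 9, 3, 5]
k=2: L[2] = (-5)-8 = -13 → [2, -5, -13, 5, 9, 3, 5]
k=3: L[3] = (-13)-5 = -18 → [2, -5, -13, -18, 9, 3, 5]
k=4: L[4] = (-18)-9 = -27 → [2, -5, -13, -18, -27, 3, 5]
k=5: L[5] = (-27)-3 = -30 → [2, -5, -13, -18, -27, -30, 5]
k=6: L[6] = (-30)-5 = -35 → [2, -5, -13, -18, -27, -30, -35]
sum = -126

-126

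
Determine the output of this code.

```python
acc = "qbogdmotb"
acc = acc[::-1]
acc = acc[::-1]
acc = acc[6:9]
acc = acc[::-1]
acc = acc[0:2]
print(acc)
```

bt

reverse → 'btomdgobq'
reverse → 'qbogdmotb'
slice [6:9] → 'otb'
reverse → 'bto'
slice [0:2] → 'bt'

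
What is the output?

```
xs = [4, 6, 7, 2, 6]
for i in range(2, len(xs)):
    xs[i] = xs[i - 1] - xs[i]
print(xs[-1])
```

i=2: xs[2] = 6-7 = -1 → [4, 6, -1, 2, 6]
i=3: xs[3] = (-1)-2 = -3 → [4, 6, -1, -3, 6]
i=4: xs[4] = (-3)-6 = -9 → [4, 6, -1, -3, -9]

-9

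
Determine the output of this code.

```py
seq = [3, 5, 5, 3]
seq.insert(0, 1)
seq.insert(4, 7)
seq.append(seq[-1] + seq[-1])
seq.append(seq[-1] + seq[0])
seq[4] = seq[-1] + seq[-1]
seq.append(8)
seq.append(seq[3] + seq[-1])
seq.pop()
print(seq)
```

[1, 3, 5, 5, 14, 3, 6, 7, 8]

insert 1 at 0 → [1, 3, 5, 5, 3]
insert 7 at 4 → [1, 3, 5, 5, 7, 3]
append seq[-1]+seq[-1] = 3+3 = 6 → [1, 3, 5, 5, 7, 3, 6]
append seq[-1]+seq[0] = 6+1 = 7 → [1, 3, 5, 5, 7, 3, 6, 7]
seq[4] = seq[-1]+seq[-1] = 7+7 = 14 → [1, 3, 5, 5, 14, 3, 6, 7]
append 8 → [1, 3, 5, 5, 14, 3, 6, 7, 8]
append seq[3]+seq[-1] = 5+8 = 13 → [1, 3, 5, 5, 14, 3, 6, 7, 8, 13]
pop() removes 13 → [1, 3, 5, 5, 14, 3, 6, 7, 8]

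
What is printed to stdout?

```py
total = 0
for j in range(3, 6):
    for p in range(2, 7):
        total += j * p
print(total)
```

j=3,p=2: total = 0+6 = 6
j=3,p=3: total = 6+9 = 15
j=3,p=4: total = 15+12 = 27
j=3,p=5: total = 27+15 = 42
j=3,p=6: total = 42+18 = 60
j=4,p=2: total = 60+8 = 68
j=4,p=3: total = 68+12 = 80
j=4,p=4: total = 80+16 = 96
j=4,p=5: total = 96+20 = 116
j=4,p=6: total = 116+24 = 140
j=5,p=2: total = 140+10 = 150
j=5,p=3: total = 150+15 = 165
j=5,p=4: total = 165+20 = 185
j=5,p=5: total = 185+25 = 210
j=5,p=6: total = 210+30 = 240

240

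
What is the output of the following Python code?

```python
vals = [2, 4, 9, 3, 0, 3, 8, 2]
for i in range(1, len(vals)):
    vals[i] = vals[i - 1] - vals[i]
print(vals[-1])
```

i=1: vals[1] = 2-4 = -2 → [2, -2, 9, 3, 0, 3, 8, 2]
i=2: vals[2] = (-2)-9 = -11 → [2, -2, -11, 3, 0, 3, 8, 2]
i=3: vals[3] = (-11)-3 = -14 → [2, -2, -11, -14, 0, 3, 8, 2]
i=4: vals[4] = (-14)-0 = -14 → [2, -2, -11, -14, -14, 3, 8, 2]
i=5: vals[5] = (-14)-3 = -17 → [2, -2, -11, -14, -14, -17, 8, 2]
i=6: vals[6] = (-17)-8 = -25 → [2, -2, -11, -14, -14, -17, -25, 2]
i=7: vals[7] = (-25)-2 = -27 → [2, -2, -11, -14, -14, -17, -25, -27]

-27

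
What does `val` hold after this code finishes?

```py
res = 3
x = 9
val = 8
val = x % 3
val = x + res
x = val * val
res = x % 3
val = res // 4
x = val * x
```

0

val = 9%3 = 0
val = 9+3 = 12
x = 12*12 = 144
res = 144%3 = 0
val = 0//4 = 0
x = 0*144 = 0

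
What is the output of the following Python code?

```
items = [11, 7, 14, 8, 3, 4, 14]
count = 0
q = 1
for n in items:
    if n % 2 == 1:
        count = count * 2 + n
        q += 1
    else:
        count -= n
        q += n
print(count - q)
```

n=11: odd, count = 0*2+11 = 11; q=2
n=7: odd, count = 11*2+7 = 29; q=3
n=14: not odd, count = 29-14 = 15; q=17
n=8: not odd, count = 15-8 = 7; q=25
n=3: odd, count = 7*2+3 = 17; q=26
n=4: not odd, count = 17-4 = 13; q=30
n=14: not odd, count = 13-14 = -1; q=44
count-q = (-1)-44 = -45

-45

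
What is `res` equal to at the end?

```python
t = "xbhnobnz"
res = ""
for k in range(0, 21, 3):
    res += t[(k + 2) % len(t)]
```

k=0: add t[2]='h' → 'h'
k=3: add t[5]='b' → 'hb'
k=6: add t[0]='x' → 'hbx'
k=9: add t[3]='n' → 'hbxn'
k=12: add t[6]='n' → 'hbxnn'
k=15: add t[1]='b' → 'hbxnnb'
k=18: add t[4]='o' → 'hbxnnbo'

'hbxnnbo'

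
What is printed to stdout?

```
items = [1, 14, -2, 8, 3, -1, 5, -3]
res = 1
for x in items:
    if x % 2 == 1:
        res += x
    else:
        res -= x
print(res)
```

x=1: odd, res = 1+1 = 2
x=14: not odd, res = 2-14 = -12
x=-2: not odd, res = (-12)-(-2) = -10
x=8: not odd, res = (-10)-8 = -18
x=3: odd, res = (-18)+3 = -15
x=-1: odd, res = (-15)+(-1) = -16
x=5: odd, res = (-16)+5 = -11
x=-3: odd, res = (-11)+(-3) = -14

-14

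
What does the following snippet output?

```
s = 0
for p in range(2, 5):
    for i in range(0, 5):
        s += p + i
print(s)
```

p=2,i=0: s = 0+2 = 2
p=2,i=1: s = 2+3 = 5
p=2,i=2: s = 5+4 = 9
p=2,i=3: s = 9+5 = 14
p=2,i=4: s = 14+6 = 20
p=3,i=0: s = 20+3 = 23
p=3,i=1: s = 23+4 = 27
p=3,i=2: s = 27+5 = 32
p=3,i=3: s = 32+6 = 38
p=3,i=4: s = 38+7 = 45
p=4,i=0: s = 45+4 = 49
p=4,i=1: s = 49+5 = 54
p=4,i=2: s = 54+6 = 60
p=4,i=3: s = 60+7 = 67
p=4,i=4: s = 67+8 = 75

75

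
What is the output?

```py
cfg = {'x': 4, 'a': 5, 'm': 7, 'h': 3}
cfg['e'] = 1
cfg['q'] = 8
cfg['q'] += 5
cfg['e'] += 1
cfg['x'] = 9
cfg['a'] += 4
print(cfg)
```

cfg['e'] = 1 → {'x': 4, 'a': 5, 'm': 7, 'h': 3, 'e': 1}
cfg['q'] = 8 → {'x': 4, 'a': 5, 'm': 7, 'h': 3, 'e': 1, 'q': 8}
cfg['q'] = 8+5 = 13 → {'x': 4, 'a': 5, 'm': 7, 'h': 3, 'e': 1, 'q': 13}
cfg['e'] = 1+1 = 2 → {'x': 4, 'a': 5, 'm': 7, 'h': 3, 'e': 2, 'q': 13}
cfg['x'] = 9 → {'x': 9, 'a': 5, 'm': 7, 'h': 3, 'e': 2, 'q': 13}
cfg['a'] = 5+4 = 9 → {'x': 9, 'a': 9, 'm': 7, 'h': 3, 'e': 2, 'q': 13}

{'x': 9, 'a': 9, 'm': 7, 'h': 3, 'e': 2, 'q': 13}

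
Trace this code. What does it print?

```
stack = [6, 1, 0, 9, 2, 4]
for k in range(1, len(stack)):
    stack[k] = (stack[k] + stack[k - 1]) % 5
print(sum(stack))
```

k=1: stack[1] = (1+6)%5 = 2 → [6, 2, 0, 9, 2, 4]
k=2: stack[2] = (0+2)%5 = 2 → [6, 2, 2, 9, 2, 4]
k=3: stack[3] = (9+2)%5 = 1 → [6, 2, 2, 1, 2, 4]
k=4: stack[4] = (2+1)%5 = 3 → [6, 2, 2, 1, 3, 4]
k=5: stack[5] = (4+3)%5 = 2 → [6, 2, 2, 1, 3, 2]
sum = 16

16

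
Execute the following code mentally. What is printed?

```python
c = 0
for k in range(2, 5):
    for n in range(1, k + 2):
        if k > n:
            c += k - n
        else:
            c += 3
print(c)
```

28

k=2,n=1: 2>1, c = 0+1 = 1
k=2,n=2: not 2>2, c = 1+3 = 4
k=2,n=3: not 2>3, c = 4+3 = 7
k=3,n=1: 3>1, c = 7+2 = 9
k=3,n=2: 3>2, c = 9+1 = 10
k=3,n=3: not 3>3, c = 10+3 = 13
k=3,n=4: not 3>4, c = 13+3 = 16
k=4,n=1: 4>1, c = 16+3 = 19
k=4,n=2: 4>2, c = 19+2 = 21
k=4,n=3: 4>3, c = 21+1 = 22
k=4,n=4: not 4>4, c = 22+3 = 25
k=4,n=5: not 4>5, c = 25+3 = 28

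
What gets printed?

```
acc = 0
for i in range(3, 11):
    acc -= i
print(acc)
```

-52

i=3: acc = 0-3 = -3
i=4: acc = (-3)-4 = -7
i=5: acc = (-7)-5 = -12
i=6: acc = (-12)-6 = -18
i=7: acc = (-18)-7 = -25
i=8: acc = (-25)-8 = -33
i=9: acc = (-33)-9 = -42
i=10: acc = (-42)-10 = -52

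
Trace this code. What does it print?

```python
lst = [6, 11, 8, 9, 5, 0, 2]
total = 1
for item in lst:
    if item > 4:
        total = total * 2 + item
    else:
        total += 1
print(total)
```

item=6: >4, total = 1*2+6 = 8
item=11: >4, total = 8*2+11 = 27
item=8: >4, total = 27*2+8 = 62
item=9: >4, total = 62*2+9 = 133
item=5: >4, total = 133*2+5 = 271
item=0: not >4, total = 271+1 = 272
item=2: not >4, total = 272+1 = 273

273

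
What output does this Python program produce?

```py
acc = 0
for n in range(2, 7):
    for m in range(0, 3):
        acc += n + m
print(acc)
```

75

n=2,m=0: acc = 0+2 = 2
n=2,m=1: acc = 2+3 = 5
n=2,m=2: acc = 5+4 = 9
n=3,m=0: acc = 9+3 = 12
n=3,m=1: acc = 12+4 = 16
n=3,m=2: acc = 16+5 = 21
n=4,m=0: acc = 21+4 = 25
n=4,m=1: acc = 25+5 = 30
n=4,m=2: acc = 30+6 = 36
n=5,m=0: acc = 36+5 = 41
n=5,m=1: acc = 41+6 = 47
n=5,m=2: acc = 47+7 = 54
n=6,m=0: acc = 54+6 = 60
n=6,m=1: acc = 60+7 = 67
n=6,m=2: acc = 67+8 = 75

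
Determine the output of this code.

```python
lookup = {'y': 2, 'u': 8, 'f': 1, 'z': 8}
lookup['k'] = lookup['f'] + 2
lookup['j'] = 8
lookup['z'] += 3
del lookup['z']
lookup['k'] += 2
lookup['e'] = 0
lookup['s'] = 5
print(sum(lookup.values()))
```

lookup['k'] = lookup['f']+2 = 3 → {'y': 2, 'u': 8, 'f': 1, 'z': 8, 'k': 3}
lookup['j'] = 8 → {'y': 2, 'u': 8, 'f': 1, 'z': 8, 'k': 3, 'j': 8}
lookup['z'] = 8+3 = 11 → {'y': 2, 'u': 8, 'f': 1, 'z': 11, 'k': 3, 'j': 8}
del 'z' → {'y': 2, 'u': 8, 'f': 1, 'k': 3, 'j': 8}
lookup['k'] = 3+2 = 5 → {'y': 2, 'u': 8, 'f': 1, 'k': 5, 'j': 8}
lookup['e'] = 0 → {'y': 2, 'u': 8, 'f': 1, 'k': 5, 'j': 8, 'e': 0}
lookup['s'] = 5 → {'y': 2, 'u': 8, 'f': 1, 'k': 5, 'j': 8, 'e': 0, 's': 5}
sum of values = 29

29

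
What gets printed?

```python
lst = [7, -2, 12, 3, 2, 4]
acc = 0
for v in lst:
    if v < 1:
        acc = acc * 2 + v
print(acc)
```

v=7: not <1
v=-2: <1, acc = 0*2+(-2) = -2
v=12: not <1
v=3: not <1
v=2: not <1
v=4: not <1

-2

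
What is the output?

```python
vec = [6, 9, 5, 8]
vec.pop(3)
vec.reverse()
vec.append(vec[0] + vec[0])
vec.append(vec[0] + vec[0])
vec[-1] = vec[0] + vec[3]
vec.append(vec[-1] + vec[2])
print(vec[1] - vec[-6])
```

pop(3) removes 8 → [6, 9, 5]
reverse → [5, 9, 6]
append vec[0]+vec[0] = 5+5 = 10 → [5, 9, 6, 10]
append vec[0]+vec[0] = 5+5 = 10 → [5, 9, 6, 10, 10]
vec[-1] = vec[0]+vec[3] = 5+10 = 15 → [5, 9, 6, 10, 15]
append vec[-1]+vec[2] = 15+6 = 21 → [5, 9, 6, 10, 15, 21]
vec[1]-vec[-6] = 9-5 = 4

4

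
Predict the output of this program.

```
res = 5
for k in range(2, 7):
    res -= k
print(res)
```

-15

k=2: res = 5-2 = 3
k=3: res = 3-3 = 0
k=4: res = 0-4 = -4
k=5: res = (-4)-5 = -9
k=6: res = (-9)-6 = -15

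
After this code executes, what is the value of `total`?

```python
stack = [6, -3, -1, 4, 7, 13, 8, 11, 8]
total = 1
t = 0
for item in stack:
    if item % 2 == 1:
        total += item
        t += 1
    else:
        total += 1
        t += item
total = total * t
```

item=6: not odd, total = 1+1 = 2; t=6
item=-3: odd, total = 2+(-3) = -1; t=7
item=-1: odd, total = (-1)+(-1) = -2; t=8
item=4: not odd, total = (-2)+1 = -1; t=12
item=7: odd, total = (-1)+7 = 6; t=13
item=13: odd, total = 6+13 = 19; t=14
item=8: not odd, total = 19+1 = 20; t=22
item=11: odd, total = 20+11 = 31; t=23
item=8: not odd, total = 31+1 = 32; t=31
total*t = 32*31 = 992

992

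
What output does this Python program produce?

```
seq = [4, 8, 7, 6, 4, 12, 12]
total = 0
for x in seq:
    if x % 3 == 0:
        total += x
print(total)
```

x=4: not %3==0
x=8: not %3==0
x=7: not %3==0
x=6: %3==0, total = 0+6 = 6
x=4: not %3==0
x=12: %3==0, total = 6+12 = 18
x=12: %3==0, total = 18+12 = 30

30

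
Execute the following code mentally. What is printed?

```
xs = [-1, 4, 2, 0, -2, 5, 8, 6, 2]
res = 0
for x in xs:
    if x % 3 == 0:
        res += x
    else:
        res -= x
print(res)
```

x=-1: not %3==0, res = 0-(-1) = 1
x=4: not %3==0, res = 1-4 = -3
x=2: not %3==0, res = (-3)-2 = -5
x=0: %3==0, res = (-5)+0 = -5
x=-2: not %3==0, res = (-5)-(-2) = -3
x=5: not %3==0, res = (-3)-5 = -8
x=8: not %3==0, res = (-8)-8 = -16
x=6: %3==0, res = (-16)+6 = -10
x=2: not %3==0, res = (-10)-2 = -12

-12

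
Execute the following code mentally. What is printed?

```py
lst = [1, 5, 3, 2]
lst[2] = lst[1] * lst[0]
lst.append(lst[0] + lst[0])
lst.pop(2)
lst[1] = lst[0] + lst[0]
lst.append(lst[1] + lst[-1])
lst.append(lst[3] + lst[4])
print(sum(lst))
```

17

lst[2] = lst[1]*lst[0] = 5*1 = 5 → [1, 5, 5, 2]
append lst[0]+lst[0] = 1+1 = 2 → [1, 5, 5, 2, 2]
pop(2) removes 5 → [1, 5, 2, 2]
lst[1] = lst[0]+lst[0] = 1+1 = 2 → [1, 2, 2, 2]
append lst[1]+lst[-1] = 2+2 = 4 → [1, 2, 2, 2, 4]
append lst[3]+lst[4] = 2+4 = 6 → [1, 2, 2, 2, 4, 6]
sum = 17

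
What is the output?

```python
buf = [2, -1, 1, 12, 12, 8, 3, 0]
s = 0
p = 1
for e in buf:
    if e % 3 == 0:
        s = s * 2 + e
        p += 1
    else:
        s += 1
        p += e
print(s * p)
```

e=2: not %3==0, s = 0+1 = 1; p=3
e=-1: not %3==0, s = 1+1 = 2; p=2
e=1: not %3==0, s = 2+1 = 3; p=3
e=12: %3==0, s = 3*2+12 = 18; p=4
e=12: %3==0, s = 18*2+12 = 48; p=5
e=8: not %3==0, s = 48+1 = 49; p=13
e=3: %3==0, s = 49*2+3 = 101; p=14
e=0: %3==0, s = 101*2+0 = 202; p=15
s*p = 202*15 = 3030

3030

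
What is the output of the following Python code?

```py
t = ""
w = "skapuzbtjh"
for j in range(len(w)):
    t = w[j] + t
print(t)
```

hjtbzupaks

j=0: prepend 's' → 's'
j=1: prepend 'k' → 'ks'
j=2: prepend 'a' → 'aks'
j=3: prepend 'p' → 'paks'
j=4: prepend 'u' → 'upaks'
j=5: prepend 'z' → 'zupaks'
j=6: prepend 'b' → 'bzupaks'
j=7: prepend 't' → 'tbzupaks'
j=8: prepend 'j' → 'jtbzupaks'
j=9: prepend 'h' → 'hjtbzupaks'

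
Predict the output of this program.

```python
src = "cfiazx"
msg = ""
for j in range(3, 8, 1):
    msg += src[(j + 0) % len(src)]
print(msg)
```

j=3: add src[3]='a' → 'a'
j=4: add src[4]='z' → 'az'
j=5: add src[5]='x' → 'azx'
j=6: add src[0]='c' → 'azxc'
j=7: add src[1]='f' → 'azxcf'

azxcf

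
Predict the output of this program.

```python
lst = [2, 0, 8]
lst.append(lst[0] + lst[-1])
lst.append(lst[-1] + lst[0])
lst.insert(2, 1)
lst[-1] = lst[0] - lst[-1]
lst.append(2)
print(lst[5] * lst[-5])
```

append lst[0]+lst[-1] = 2+8 = 10 → [2, 0, 8, 10]
append lst[-1]+lst[0] = 10+2 = 12 → [2, 0, 8, 10, 12]
insert 1 at 2 → [2, 0, 1, 8, 10, 12]
lst[-1] = lst[0]-lst[-1] = 2-12 = -10 → [2, 0, 1, 8, 10, -10]
append 2 → [2, 0, 1, 8, 10, -10, 2]
lst[5]*lst[-5] = (-10)*1 = -10

-10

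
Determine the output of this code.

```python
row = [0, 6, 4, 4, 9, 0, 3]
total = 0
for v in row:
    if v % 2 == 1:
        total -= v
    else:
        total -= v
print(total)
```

-26

v=0: not odd, total = 0-0 = 0
v=6: not odd, total = 0-6 = -6
v=4: not odd, total = (-6)-4 = -10
v=4: not odd, total = (-10)-4 = -14
v=9: odd, total = (-14)-9 = -23
v=0: not odd, total = (-23)-0 = -23
v=3: odd, total = (-23)-3 = -26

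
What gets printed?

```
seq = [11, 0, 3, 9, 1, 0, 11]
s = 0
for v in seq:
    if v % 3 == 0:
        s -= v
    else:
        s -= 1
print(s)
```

v=11: not %3==0, s = 0-1 = -1
v=0: %3==0, s = (-1)-0 = -1
v=3: %3==0, s = (-1)-3 = -4
v=9: %3==0, s = (-4)-9 = -13
v=1: not %3==0, s = (-13)-1 = -14
v=0: %3==0, s = (-14)-0 = -14
v=11: not %3==0, s = (-14)-1 = -15

-15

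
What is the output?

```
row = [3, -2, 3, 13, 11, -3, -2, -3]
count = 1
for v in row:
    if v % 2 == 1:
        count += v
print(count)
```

v=3: odd, count = 1+3 = 4
v=-2: not odd
v=3: odd, count = 4+3 = 7
v=13: odd, count = 7+13 = 20
v=11: odd, count = 20+11 = 31
v=-3: odd, count = 31+(-3) = 28
v=-2: not odd
v=-3: odd, count = 28+(-3) = 25

25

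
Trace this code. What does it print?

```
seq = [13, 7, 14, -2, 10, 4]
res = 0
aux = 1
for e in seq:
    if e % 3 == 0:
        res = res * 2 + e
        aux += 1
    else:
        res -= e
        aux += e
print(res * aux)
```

e=13: not %3==0, res = 0-13 = -13; aux=14
e=7: not %3==0, res = (-13)-7 = -20; aux=21
e=14: not %3==0, res = (-20)-14 = -34; aux=35
e=-2: not %3==0, res = (-34)-(-2) = -32; aux=33
e=10: not %3==0, res = (-32)-10 = -42; aux=43
e=4: not %3==0, res = (-42)-4 = -46; aux=47
res*aux = (-46)*47 = -2162

-2162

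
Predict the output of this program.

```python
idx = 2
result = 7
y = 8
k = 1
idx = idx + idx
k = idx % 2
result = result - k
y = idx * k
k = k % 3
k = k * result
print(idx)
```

idx = 2+2 = 4
k = 4%2 = 0
result = 7-0 = 7
y = 4*0 = 0
k = 0%3 = 0
k = 0*7 = 0

4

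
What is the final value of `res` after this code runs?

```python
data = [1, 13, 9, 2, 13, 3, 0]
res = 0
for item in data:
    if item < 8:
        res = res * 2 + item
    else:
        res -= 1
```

item=1: <8, res = 0*2+1 = 1
item=13: not <8, res = 1-1 = 0
item=9: not <8, res = 0-1 = -1
item=2: <8, res = (-1)*2+2 = 0
item=13: not <8, res = 0-1 = -1
item=3: <8, res = (-1)*2+3 = 1
item=0: <8, res = 1*2+0 = 2

2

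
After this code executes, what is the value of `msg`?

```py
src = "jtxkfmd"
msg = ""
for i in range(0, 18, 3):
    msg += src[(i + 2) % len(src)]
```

'xmtfjk'

i=0: add src[2]='x' → 'x'
i=3: add src[5]='m' → 'xm'
i=6: add src[1]='t' → 'xmt'
i=9: add src[4]='f' → 'xmtf'
i=12: add src[0]='j' → 'xmtfj'
i=15: add src[3]='k' → 'xmtfjk'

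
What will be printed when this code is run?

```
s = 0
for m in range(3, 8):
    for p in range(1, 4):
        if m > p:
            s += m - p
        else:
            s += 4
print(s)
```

49

m=3,p=1: 3>1, s = 0+2 = 2
m=3,p=2: 3>2, s = 2+1 = 3
m=3,p=3: not 3>3, s = 3+4 = 7
m=4,p=1: 4>1, s = 7+3 = 10
m=4,p=2: 4>2, s = 10+2 = 12
m=4,p=3: 4>3, s = 12+1 = 13
m=5,p=1: 5>1, s = 13+4 = 17
m=5,p=2: 5>2, s = 17+3 = 20
m=5,p=3: 5>3, s = 20+2 = 22
m=6,p=1: 6>1, s = 22+5 = 27
m=6,p=2: 6>2, s = 27+4 = 31
m=6,p=3: 6>3, s = 31+3 = 34
m=7,p=1: 7>1, s = 34+6 = 40
m=7,p=2: 7>2, s = 40+5 = 45
m=7,p=3: 7>3, s = 45+4 = 49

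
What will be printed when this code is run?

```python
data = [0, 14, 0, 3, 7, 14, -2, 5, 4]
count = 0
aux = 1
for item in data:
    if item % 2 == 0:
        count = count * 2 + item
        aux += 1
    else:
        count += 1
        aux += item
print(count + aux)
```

320

item=0: even, count = 0*2+0 = 0; aux=2
item=14: even, count = 0*2+14 = 14; aux=3
item=0: even, count = 14*2+0 = 28; aux=4
item=3: not even, count = 28+1 = 29; aux=7
item=7: not even, count = 29+1 = 30; aux=14
item=14: even, count = 30*2+14 = 74; aux=15
item=-2: even, count = 74*2+(-2) = 146; aux=16
item=5: not even, count = 146+1 = 147; aux=21
item=4: even, count = 147*2+4 = 298; aux=22
count+aux = 298+22 = 320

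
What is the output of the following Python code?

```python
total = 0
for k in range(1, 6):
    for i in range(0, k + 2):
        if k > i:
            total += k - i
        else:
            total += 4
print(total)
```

75

k=1,i=0: 1>0, total = 0+1 = 1
k=1,i=1: not 1>1, total = 1+4 = 5
k=1,i=2: not 1>2, total = 5+4 = 9
k=2,i=0: 2>0, total = 9+2 = 11
k=2,i=1: 2>1, total = 11+1 = 12
k=2,i=2: not 2>2, total = 12+4 = 16
k=2,i=3: not 2>3, total = 16+4 = 20
k=3,i=0: 3>0, total = 20+3 = 23
k=3,i=1: 3>1, total = 23+2 = 25
k=3,i=2: 3>2, total = 25+1 = 26
k=3,i=3: not 3>3, total = 26+4 = 30
k=3,i=4: not 3>4, total = 30+4 = 34
k=4,i=0: 4>0, total = 34+4 = 38
k=4,i=1: 4>1, total = 38+3 = 41
k=4,i=2: 4>2, total = 41+2 = 43
k=4,i=3: 4>3, total = 43+1 = 44
k=4,i=4: not 4>4, total = 44+4 = 48
k=4,i=5: not 4>5, total = 48+4 = 52
k=5,i=0: 5>0, total = 52+5 = 57
k=5,i=1: 5>1, total = 57+4 = 61
k=5,i=2: 5>2, total = 61+3 = 64
k=5,i=3: 5>3, total = 64+2 = 66
k=5,i=4: 5>4, total = 66+1 = 67
k=5,i=5: not 5>5, total = 67+4 = 71
k=5,i=6: not 5>6, total = 71+4 = 75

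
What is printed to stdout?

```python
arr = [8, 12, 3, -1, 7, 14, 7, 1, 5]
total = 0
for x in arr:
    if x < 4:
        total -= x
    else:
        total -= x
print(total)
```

x=8: not <4, total = 0-8 = -8
x=12: not <4, total = (-8)-12 = -20
x=3: <4, total = (-20)-3 = -23
x=-1: <4, total = (-23)-(-1) = -22
x=7: not <4, total = (-22)-7 = -29
x=14: not <4, total = (-29)-14 = -43
x=7: not <4, total = (-43)-7 = -50
x=1: <4, total = (-50)-1 = -51
x=5: not <4, total = (-51)-5 = -56

-56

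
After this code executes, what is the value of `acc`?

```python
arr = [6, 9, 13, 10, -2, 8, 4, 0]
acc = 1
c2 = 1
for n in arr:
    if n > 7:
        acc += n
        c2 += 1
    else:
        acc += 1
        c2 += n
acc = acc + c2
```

n=6: not >7, acc = 1+1 = 2; c2=7
n=9: >7, acc = 2+9 = 11; c2=8
n=13: >7, acc = 11+13 = 24; c2=9
n=10: >7, acc = 24+10 = 34; c2=10
n=-2: not >7, acc = 34+1 = 35; c2=8
n=8: >7, acc = 35+8 = 43; c2=9
n=4: not >7, acc = 43+1 = 44; c2=13
n=0: not >7, acc = 44+1 = 45; c2=13
acc+c2 = 45+13 = 58

58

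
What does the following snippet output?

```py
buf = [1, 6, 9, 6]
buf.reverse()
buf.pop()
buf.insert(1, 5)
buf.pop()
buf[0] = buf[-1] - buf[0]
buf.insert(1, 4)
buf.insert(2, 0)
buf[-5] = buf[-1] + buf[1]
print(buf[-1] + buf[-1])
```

reverse → [6, 9, 6, 1]
pop() removes 1 → [6, 9, 6]
insert 5 at 1 → [6, 5, 9, 6]
pop() removes 6 → [6, 5, 9]
buf[0] = buf[-1]-buf[0] = 9-6 = 3 → [3, 5, 9]
insert 4 at 1 → [3, 4, 5, 9]
insert 0 at 2 → [3, 4, 0, 5, 9]
buf[-5] = buf[-1]+buf[1] = 9+4 = 13 → [13, 4, 0, 5, 9]
buf[-1]+buf[-1] = 9+9 = 18

18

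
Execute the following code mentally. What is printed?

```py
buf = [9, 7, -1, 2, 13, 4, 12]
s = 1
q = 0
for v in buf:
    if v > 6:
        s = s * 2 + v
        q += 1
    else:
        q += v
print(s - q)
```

145

v=9: >6, s = 1*2+9 = 11; q=1
v=7: >6, s = 11*2+7 = 29; q=2
v=-1: not >6; q=1
v=2: not >6; q=3
v=13: >6, s = 29*2+13 = 71; q=4
v=4: not >6; q=8
v=12: >6, s = 71*2+12 = 154; q=9
s-q = 154-9 = 145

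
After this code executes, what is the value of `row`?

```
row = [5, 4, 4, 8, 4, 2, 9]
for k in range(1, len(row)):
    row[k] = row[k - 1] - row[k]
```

k=1: row[1] = 5-4 = 1 → [5, 1, 4, 8, 4, 2, 9]
k=2: row[2] = 1-4 = -3 → [5, 1, -3, 8, 4, 2, 9]
k=3: row[3] = (-3)-8 = -11 → [5, 1, -3, -11, 4, 2, 9]
k=4: row[4] = (-11)-4 = -15 → [5, 1, -3, -11, -15, 2, 9]
k=5: row[5] = (-15)-2 = -17 → [5, 1, -3, -11, -15, -17, 9]
k=6: row[6] = (-17)-9 = -26 → [5, 1, -3, -11, -15, -17, -26]

[5, 1, -3, -11, -15, -17, -26]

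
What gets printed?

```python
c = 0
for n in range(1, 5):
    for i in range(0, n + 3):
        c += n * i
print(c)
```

n=1,i=0: c = 0+0 = 0
n=1,i=1: c = 0+1 = 1
n=1,i=2: c = 1+2 = 3
n=1,i=3: c = 3+3 = 6
n=2,i=0: c = 6+0 = 6
n=2,i=1: c = 6+2 = 8
n=2,i=2: c = 8+4 = 12
n=2,i=3: c = 12+6 = 18
n=2,i=4: c = 18+8 = 26
n=3,i=0: c = 26+0 = 26
n=3,i=1: c = 26+3 = 29
n=3,i=2: c = 29+6 = 35
n=3,i=3: c = 35+9 = 44
n=3,i=4: c = 44+12 = 56
n=3,i=5: c = 56+15 = 71
n=4,i=0: c = 71+0 = 71
n=4,i=1: c = 71+4 = 75
n=4,i=2: c = 75+8 = 83
n=4,i=3: c = 83+12 = 95
n=4,i=4: c = 95+16 = 111
n=4,i=5: c = 111+20 = 131
n=4,i=6: c = 131+24 = 155

155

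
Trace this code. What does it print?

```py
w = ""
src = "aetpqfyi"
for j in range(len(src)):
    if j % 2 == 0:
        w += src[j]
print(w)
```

j=0: add 'a' → 'a'
j=1: skip
j=2: add 't' → 'at'
j=3: skip
j=4: add 'q' → 'atq'
j=5: skip
j=6: add 'y' → 'atqy'
j=7: skip

atqy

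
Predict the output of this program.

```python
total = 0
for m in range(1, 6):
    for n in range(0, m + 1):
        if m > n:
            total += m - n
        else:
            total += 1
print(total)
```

m=1,n=0: 1>0, total = 0+1 = 1
m=1,n=1: not 1>1, total = 1+1 = 2
m=2,n=0: 2>0, total = 2+2 = 4
m=2,n=1: 2>1, total = 4+1 = 5
m=2,n=2: not 2>2, total = 5+1 = 6
m=3,n=0: 3>0, total = 6+3 = 9
m=3,n=1: 3>1, total = 9+2 = 11
m=3,n=2: 3>2, total = 11+1 = 12
m=3,n=3: not 3>3, total = 12+1 = 13
m=4,n=0: 4>0, total = 13+4 = 17
m=4,n=1: 4>1, total = 17+3 = 20
m=4,n=2: 4>2, total = 20+2 = 22
m=4,n=3: 4>3, total = 22+1 = 23
m=4,n=4: not 4>4, total = 23+1 = 24
m=5,n=0: 5>0, total = 24+5 = 29
m=5,n=1: 5>1, total = 29+4 = 33
m=5,n=2: 5>2, total = 33+3 = 36
m=5,n=3: 5>3, total = 36+2 = 38
m=5,n=4: 5>4, total = 38+1 = 39
m=5,n=5: not 5>5, total = 39+1 = 40

40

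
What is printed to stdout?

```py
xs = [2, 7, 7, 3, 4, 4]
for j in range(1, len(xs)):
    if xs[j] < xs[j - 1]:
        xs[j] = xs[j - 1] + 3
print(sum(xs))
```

55

j=1: 7>=2, unchanged → [2, 7, 7, 3, 4, 4]
j=2: 7>=7, unchanged → [2, 7, 7, 3, 4, 4]
j=3: 3<7, xs[3] = 7+3 = 10 → [2, 7, 7, 10, 4, 4]
j=4: 4<10, xs[4] = 10+3 = 13 → [2, 7, 7, 10, 13, 4]
j=5: 4<13, xs[5] = 13+3 = 16 → [2, 7, 7, 10, 13, 16]
sum = 55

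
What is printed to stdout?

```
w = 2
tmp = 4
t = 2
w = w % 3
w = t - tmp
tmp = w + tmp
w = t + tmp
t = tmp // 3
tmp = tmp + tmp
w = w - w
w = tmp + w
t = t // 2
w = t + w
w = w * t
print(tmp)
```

w = 2%3 = 2
w = 2-4 = -2
tmp = (-2)+4 = 2
w = 2+2 = 4
t = 2//3 = 0
tmp = 2+2 = 4
w = 4-4 = 0
w = 4+0 = 4
t = 0//2 = 0
w = 0+4 = 4
w = 4*0 = 0

4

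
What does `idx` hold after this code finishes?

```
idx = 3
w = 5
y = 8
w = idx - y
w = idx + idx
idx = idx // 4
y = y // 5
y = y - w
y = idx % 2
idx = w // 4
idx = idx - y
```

1

w = 3-8 = -5
w = 3+3 = 6
idx = 3//4 = 0
y = 8//5 = 1
y = 1-6 = -5
y = 0%2 = 0
idx = 6//4 = 1
idx = 1-0 = 1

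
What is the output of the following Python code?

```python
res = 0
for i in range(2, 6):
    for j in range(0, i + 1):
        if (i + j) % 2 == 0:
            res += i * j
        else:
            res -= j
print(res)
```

i=2,j=0: even sum, res = 0+0 = 0
i=2,j=1: odd sum, res = 0-1 = -1
i=2,j=2: even sum, res = (-1)+4 = 3
i=3,j=0: odd sum, res = 3-0 = 3
i=3,j=1: even sum, res = 3+3 = 6
i=3,j=2: odd sum, res = 6-2 = 4
i=3,j=3: even sum, res = 4+9 = 13
i=4,j=0: even sum, res = 13+0 = 13
i=4,j=1: odd sum, res = 13-1 = 12
i=4,j=2: even sum, res = 12+8 = 20
i=4,j=3: odd sum, res = 20-3 = 17
i=4,j=4: even sum, res = 17+16 = 33
i=5,j=0: odd sum, res = 33-0 = 33
i=5,j=1: even sum, res = 33+5 = 38
i=5,j=2: odd sum, res = 38-2 = 36
i=5,j=3: even sum, res = 36+15 = 51
i=5,j=4: odd sum, res = 51-4 = 47
i=5,j=5: even sum, res = 47+25 = 72

72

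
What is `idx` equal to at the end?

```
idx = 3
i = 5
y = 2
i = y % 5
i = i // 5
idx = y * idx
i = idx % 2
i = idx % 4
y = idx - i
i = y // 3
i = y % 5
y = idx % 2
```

6

i = 2%5 = 2
i = 2//5 = 0
idx = 2*3 = 6
i = 6%2 = 0
i = 6%4 = 2
y = 6-2 = 4
i = 4//3 = 1
i = 4%5 = 4
y = 6%2 = 0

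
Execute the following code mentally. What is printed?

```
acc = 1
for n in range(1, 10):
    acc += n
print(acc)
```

n=1: acc = 1+1 = 2
n=2: acc = 2+2 = 4
n=3: acc = 4+3 = 7
n=4: acc = 7+4 = 11
n=5: acc = 11+5 = 16
n=6: acc = 16+6 = 22
n=7: acc = 22+7 = 29
n=8: acc = 29+8 = 37
n=9: acc = 37+9 = 46

46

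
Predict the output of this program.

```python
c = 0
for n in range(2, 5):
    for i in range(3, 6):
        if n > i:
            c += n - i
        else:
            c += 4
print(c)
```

33

n=2,i=3: not 2>3, c = 0+4 = 4
n=2,i=4: not 2>4, c = 4+4 = 8
n=2,i=5: not 2>5, c = 8+4 = 12
n=3,i=3: not 3>3, c = 12+4 = 16
n=3,i=4: not 3>4, c = 16+4 = 20
n=3,i=5: not 3>5, c = 20+4 = 24
n=4,i=3: 4>3, c = 24+1 = 25
n=4,i=4: not 4>4, c = 25+4 = 29
n=4,i=5: not 4>5, c = 29+4 = 33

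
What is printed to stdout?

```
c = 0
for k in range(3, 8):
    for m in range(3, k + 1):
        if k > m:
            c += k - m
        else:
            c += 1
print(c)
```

25

k=3,m=3: not 3>3, c = 0+1 = 1
k=4,m=3: 4>3, c = 1+1 = 2
k=4,m=4: not 4>4, c = 2+1 = 3
k=5,m=3: 5>3, c = 3+2 = 5
k=5,m=4: 5>4, c = 5+1 = 6
k=5,m=5: not 5>5, c = 6+1 = 7
k=6,m=3: 6>3, c = 7+3 = 10
k=6,m=4: 6>4, c = 10+2 = 12
k=6,m=5: 6>5, c = 12+1 = 13
k=6,m=6: not 6>6, c = 13+1 = 14
k=7,m=3: 7>3, c = 14+4 = 18
k=7,m=4: 7>4, c = 18+3 = 21
k=7,m=5: 7>5, c = 21+2 = 23
k=7,m=6: 7>6, c = 23+1 = 24
k=7,m=7: not 7>7, c = 24+1 = 25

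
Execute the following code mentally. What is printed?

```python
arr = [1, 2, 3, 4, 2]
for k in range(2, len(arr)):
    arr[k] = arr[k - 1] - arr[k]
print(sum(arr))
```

k=2: arr[2] = 2-3 = -1 → [1, 2, -1, 4, 2]
k=3: arr[3] = (-1)-4 = -5 → [1, 2, -1, -5, 2]
k=4: arr[4] = (-5)-2 = -7 → [1, 2, -1, -5, -7]
sum = -10

-10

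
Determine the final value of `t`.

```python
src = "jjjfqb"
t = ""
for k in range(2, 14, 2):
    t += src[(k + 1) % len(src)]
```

'fbjfbj'

k=2: add src[3]='f' → 'f'
k=4: add src[5]='b' → 'fb'
k=6: add src[1]='j' → 'fbj'
k=8: add src[3]='f' → 'fbjf'
k=10: add src[5]='b' → 'fbjfb'
k=12: add src[1]='j' → 'fbjfbj'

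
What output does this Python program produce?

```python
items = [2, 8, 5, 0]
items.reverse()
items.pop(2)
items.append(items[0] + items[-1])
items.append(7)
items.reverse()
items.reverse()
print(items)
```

[0, 5, 2, 2, 7]

reverse → [0, 5, 8, 2]
pop(2) removes 8 → [0, 5, 2]
append items[0]+items[-1] = 0+2 = 2 → [0, 5, 2, 2]
append 7 → [0, 5, 2, 2, 7]
reverse → [7, 2, 2, 5, 0]
reverse → [0, 5, 2, 2, 7]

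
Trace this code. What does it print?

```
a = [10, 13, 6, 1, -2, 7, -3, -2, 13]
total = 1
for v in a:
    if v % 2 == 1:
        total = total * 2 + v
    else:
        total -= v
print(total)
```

-113

v=10: not odd, total = 1-10 = -9
v=13: odd, total = (-9)*2+13 = -5
v=6: not odd, total = (-5)-6 = -11
v=1: odd, total = (-11)*2+1 = -21
v=-2: not odd, total = (-21)-(-2) = -19
v=7: odd, total = (-19)*2+7 = -31
v=-3: odd, total = (-31)*2+(-3) = -65
v=-2: not odd, total = (-65)-(-2) = -63
v=13: odd, total = (-63)*2+13 = -113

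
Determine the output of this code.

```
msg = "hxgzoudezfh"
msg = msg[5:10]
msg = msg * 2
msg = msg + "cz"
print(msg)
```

slice [5:10] → 'udezf'
repeat ×2 → 'udezfudezf'
+ 'cz' → 'udezfudezfcz'

udezfudezfcz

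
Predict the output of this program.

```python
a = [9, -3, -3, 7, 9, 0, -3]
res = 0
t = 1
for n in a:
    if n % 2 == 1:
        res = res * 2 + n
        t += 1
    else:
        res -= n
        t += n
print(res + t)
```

n=9: odd, res = 0*2+9 = 9; t=2
n=-3: odd, res = 9*2+(-3) = 15; t=3
n=-3: odd, res = 15*2+(-3) = 27; t=4
n=7: odd, res = 27*2+7 = 61; t=5
n=9: odd, res = 61*2+9 = 131; t=6
n=0: not odd, res = 131-0 = 131; t=6
n=-3: odd, res = 131*2+(-3) = 259; t=7
res+t = 259+7 = 266

266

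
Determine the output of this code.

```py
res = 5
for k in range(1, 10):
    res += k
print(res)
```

50

k=1: res = 5+1 = 6
k=2: res = 6+2 = 8
k=3: res = 8+3 = 11
k=4: res = 11+4 = 15
k=5: res = 15+5 = 20
k=6: res = 20+6 = 26
k=7: res = 26+7 = 33
k=8: res = 33+8 = 41
k=9: res = 41+9 = 50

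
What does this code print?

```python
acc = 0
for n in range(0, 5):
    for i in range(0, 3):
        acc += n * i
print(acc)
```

n=0,i=0: acc = 0+0 = 0
n=0,i=1: acc = 0+0 = 0
n=0,i=2: acc = 0+0 = 0
n=1,i=0: acc = 0+0 = 0
n=1,i=1: acc = 0+1 = 1
n=1,i=2: acc = 1+2 = 3
n=2,i=0: acc = 3+0 = 3
n=2,i=1: acc = 3+2 = 5
n=2,i=2: acc = 5+4 = 9
n=3,i=0: acc = 9+0 = 9
n=3,i=1: acc = 9+3 = 12
n=3,i=2: acc = 12+6 = 18
n=4,i=0: acc = 18+0 = 18
n=4,i=1: acc = 18+4 = 22
n=4,i=2: acc = 22+8 = 30

30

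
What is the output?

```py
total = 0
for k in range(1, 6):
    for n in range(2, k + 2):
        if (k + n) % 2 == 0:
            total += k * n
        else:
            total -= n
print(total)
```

46

k=1,n=2: odd sum, total = 0-2 = -2
k=2,n=2: even sum, total = (-2)+4 = 2
k=2,n=3: odd sum, total = 2-3 = -1
k=3,n=2: odd sum, total = (-1)-2 = -3
k=3,n=3: even sum, total = (-3)+9 = 6
k=3,n=4: odd sum, total = 6-4 = 2
k=4,n=2: even sum, total = 2+8 = 10
k=4,n=3: odd sum, total = 10-3 = 7
k=4,n=4: even sum, total = 7+16 = 23
k=4,n=5: odd sum, total = 23-5 = 18
k=5,n=2: odd sum, total = 18-2 = 16
k=5,n=3: even sum, total = 16+15 = 31
k=5,n=4: odd sum, total = 31-4 = 27
k=5,n=5: even sum, total = 27+25 = 52
k=5,n=6: odd sum, total = 52-6 = 46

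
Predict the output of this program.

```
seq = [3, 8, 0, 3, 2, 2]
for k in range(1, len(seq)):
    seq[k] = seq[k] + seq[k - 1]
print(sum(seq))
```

73

k=1: seq[1] = 8+3 = 11 → [3, 11, 0, 3, 2, 2]
k=2: seq[2] = 0+11 = 11 → [3, 11, 11, 3, 2, 2]
k=3: seq[3] = 3+11 = 14 → [3, 11, 11, 14, 2, 2]
k=4: seq[4] = 2+14 = 16 → [3, 11, 11, 14, 16, 2]
k=5: seq[5] = 2+16 = 18 → [3, 11, 11, 14, 16, 18]
sum = 73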